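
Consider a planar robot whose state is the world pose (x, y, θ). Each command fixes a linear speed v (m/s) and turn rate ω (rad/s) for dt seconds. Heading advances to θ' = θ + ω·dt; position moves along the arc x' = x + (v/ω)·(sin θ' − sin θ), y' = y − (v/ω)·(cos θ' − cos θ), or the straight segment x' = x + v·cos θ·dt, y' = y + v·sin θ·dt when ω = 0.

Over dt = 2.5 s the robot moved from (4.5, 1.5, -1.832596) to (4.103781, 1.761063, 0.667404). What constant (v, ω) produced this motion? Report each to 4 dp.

Δθ = 0.667404 − -1.832596 = 2.500000
ω = Δθ/dt = 2.500000/2.5 = 1.0000
R = Δx/(sin θ' − sin θ) = -0.2500
v = R·ω = -0.2500·1.0000 = -0.2500

v = -0.2500, ω = 1.0000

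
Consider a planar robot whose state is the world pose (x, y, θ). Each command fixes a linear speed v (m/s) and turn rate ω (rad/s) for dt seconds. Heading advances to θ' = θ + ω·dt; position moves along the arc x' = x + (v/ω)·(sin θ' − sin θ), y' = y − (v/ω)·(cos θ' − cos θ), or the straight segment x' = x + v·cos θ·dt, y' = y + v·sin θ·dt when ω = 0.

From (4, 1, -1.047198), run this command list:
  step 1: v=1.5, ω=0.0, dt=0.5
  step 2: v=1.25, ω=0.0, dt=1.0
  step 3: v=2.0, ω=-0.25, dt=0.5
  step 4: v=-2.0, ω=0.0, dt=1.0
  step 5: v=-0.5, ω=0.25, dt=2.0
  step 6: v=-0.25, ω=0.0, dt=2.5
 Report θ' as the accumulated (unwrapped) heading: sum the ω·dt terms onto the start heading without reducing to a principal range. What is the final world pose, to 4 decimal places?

step 1: θ'=-1.0472 (straight) → pose (4.3750, 0.3505, -1.0472)
step 2: θ'=-1.0472 (straight) → pose (5.0000, -0.7321, -1.0472)
step 3: θ'=-1.1722 (R=-8.0000) → pose (5.4446, -1.6270, -1.1722)
step 4: θ'=-1.1722 (straight) → pose (4.6684, 0.2162, -1.1722)
step 5: θ'=-0.6722 (R=-2.0000) → pose (4.0706, 1.0048, -0.6722)
step 6: θ'=-0.6722 (straight) → pose (3.5816, 1.3940, -0.6722)

(3.5816, 1.3940, -0.6722)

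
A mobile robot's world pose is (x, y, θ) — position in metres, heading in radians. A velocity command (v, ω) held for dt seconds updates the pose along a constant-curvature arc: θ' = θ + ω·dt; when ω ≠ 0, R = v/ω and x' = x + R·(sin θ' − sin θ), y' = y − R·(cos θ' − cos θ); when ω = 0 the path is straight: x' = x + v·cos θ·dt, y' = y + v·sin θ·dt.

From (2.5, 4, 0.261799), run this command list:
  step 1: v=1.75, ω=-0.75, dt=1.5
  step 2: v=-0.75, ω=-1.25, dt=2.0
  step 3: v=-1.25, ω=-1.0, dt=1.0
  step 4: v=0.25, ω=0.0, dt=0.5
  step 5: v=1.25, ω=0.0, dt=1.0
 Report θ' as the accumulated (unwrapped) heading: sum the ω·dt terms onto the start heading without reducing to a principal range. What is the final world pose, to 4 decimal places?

step 1: θ'=-0.8632 (R=-2.3333) → pose (4.8771, 3.2629, -0.8632)
step 2: θ'=-3.3632 (R=0.6000) → pose (5.4649, 4.2382, -3.3632)
step 3: θ'=-4.3632 (R=1.2500) → pose (6.3647, 3.4464, -4.3632)
step 4: θ'=-4.3632 (straight) → pose (6.3220, 3.5639, -4.3632)
step 5: θ'=-4.3632 (straight) → pose (5.8943, 4.7384, -4.3632)

(5.8943, 4.7384, -4.3632)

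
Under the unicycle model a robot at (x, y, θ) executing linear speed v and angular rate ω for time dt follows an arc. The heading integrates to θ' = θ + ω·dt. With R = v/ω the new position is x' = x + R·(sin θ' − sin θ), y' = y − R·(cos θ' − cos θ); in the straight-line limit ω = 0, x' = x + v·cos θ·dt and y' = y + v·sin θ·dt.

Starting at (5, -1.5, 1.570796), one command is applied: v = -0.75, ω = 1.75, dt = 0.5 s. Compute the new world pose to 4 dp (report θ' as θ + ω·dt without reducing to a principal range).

θ' = 1.5708 + 1.75·0.5 = 2.4458
R = v/ω = -0.75/1.75 = -0.4286
x' = 5 + -0.4286·(sin 2.4458 − sin 1.5708) = 5.1539
y' = -1.5 − -0.4286·(cos 2.4458 − cos 1.5708) = -1.8289

(5.1539, -1.8289, 2.4458)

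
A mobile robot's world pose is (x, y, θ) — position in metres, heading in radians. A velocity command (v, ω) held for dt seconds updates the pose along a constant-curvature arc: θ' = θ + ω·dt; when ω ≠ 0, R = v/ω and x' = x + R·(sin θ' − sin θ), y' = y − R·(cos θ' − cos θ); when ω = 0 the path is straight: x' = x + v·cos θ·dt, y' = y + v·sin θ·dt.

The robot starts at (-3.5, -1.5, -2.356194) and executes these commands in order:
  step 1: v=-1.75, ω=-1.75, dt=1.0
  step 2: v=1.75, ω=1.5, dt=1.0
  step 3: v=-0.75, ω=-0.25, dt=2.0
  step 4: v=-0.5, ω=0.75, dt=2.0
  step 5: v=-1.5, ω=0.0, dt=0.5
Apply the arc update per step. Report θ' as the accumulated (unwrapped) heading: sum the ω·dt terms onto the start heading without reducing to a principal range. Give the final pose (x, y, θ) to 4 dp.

(-1.4315, 0.5115, -1.6062)

step 1: θ'=-4.1062 (R=1.0000) → pose (-1.9711, -1.6374, -4.1062)
step 2: θ'=-2.6062 (R=1.1667) → pose (-3.5251, -1.2987, -2.6062)
step 3: θ'=-3.1062 (R=3.0000) → pose (-2.1007, -0.8807, -3.1062)
step 4: θ'=-1.6062 (R=-0.6667) → pose (-1.4580, -0.2381, -1.6062)
step 5: θ'=-1.6062 (straight) → pose (-1.4315, 0.5115, -1.6062)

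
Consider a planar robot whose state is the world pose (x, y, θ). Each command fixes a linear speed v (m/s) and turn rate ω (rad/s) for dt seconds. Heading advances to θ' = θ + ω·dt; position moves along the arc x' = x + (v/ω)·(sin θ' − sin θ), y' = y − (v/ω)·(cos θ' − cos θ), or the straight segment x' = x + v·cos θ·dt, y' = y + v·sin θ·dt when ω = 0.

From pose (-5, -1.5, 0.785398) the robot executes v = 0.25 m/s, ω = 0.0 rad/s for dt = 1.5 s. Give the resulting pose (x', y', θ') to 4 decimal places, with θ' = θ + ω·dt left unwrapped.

(-4.7348, -1.2348, 0.7854)

θ' = 0.7854 + 0.0·1.5 = 0.7854
ω = 0 → straight: x' = -5 + 0.25·cos(0.7854)·1.5 = -4.7348
y' = -1.5 + 0.25·sin(0.7854)·1.5 = -1.2348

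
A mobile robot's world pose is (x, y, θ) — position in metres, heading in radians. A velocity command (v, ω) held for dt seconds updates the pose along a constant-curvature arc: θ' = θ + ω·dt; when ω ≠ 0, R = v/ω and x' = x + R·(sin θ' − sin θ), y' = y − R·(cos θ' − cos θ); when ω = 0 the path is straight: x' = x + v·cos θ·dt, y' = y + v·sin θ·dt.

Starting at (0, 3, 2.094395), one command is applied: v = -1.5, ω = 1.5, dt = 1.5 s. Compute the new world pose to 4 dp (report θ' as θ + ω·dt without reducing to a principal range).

(1.7991, 3.1403, 4.3444)

θ' = 2.0944 + 1.5·1.5 = 4.3444
R = v/ω = -1.5/1.5 = -1.0000
x' = 0 + -1.0000·(sin 4.3444 − sin 2.0944) = 1.7991
y' = 3 − -1.0000·(cos 4.3444 − cos 2.0944) = 3.1403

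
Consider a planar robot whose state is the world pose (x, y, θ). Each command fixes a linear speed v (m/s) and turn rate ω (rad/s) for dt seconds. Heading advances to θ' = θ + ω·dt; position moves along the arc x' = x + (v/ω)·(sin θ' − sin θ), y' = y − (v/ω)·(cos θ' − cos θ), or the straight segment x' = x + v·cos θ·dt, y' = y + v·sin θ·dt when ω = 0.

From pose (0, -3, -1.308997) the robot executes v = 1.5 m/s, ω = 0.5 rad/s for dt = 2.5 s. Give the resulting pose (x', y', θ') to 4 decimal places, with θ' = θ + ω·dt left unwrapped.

(2.7209, -5.2183, -0.0590)

θ' = -1.3090 + 0.5·2.5 = -0.0590
R = v/ω = 1.5/0.5 = 3.0000
x' = 0 + 3.0000·(sin -0.0590 − sin -1.3090) = 2.7209
y' = -3 − 3.0000·(cos -0.0590 − cos -1.3090) = -5.2183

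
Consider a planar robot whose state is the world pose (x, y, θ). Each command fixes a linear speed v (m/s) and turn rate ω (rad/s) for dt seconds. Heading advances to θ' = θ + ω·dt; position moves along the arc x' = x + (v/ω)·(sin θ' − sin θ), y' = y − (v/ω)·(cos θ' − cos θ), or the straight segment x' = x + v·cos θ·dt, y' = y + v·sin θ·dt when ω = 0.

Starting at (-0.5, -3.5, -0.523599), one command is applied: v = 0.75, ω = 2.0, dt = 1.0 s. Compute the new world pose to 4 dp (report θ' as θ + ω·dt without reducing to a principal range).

θ' = -0.5236 + 2.0·1.0 = 1.4764
R = v/ω = 0.75/2.0 = 0.3750
x' = -0.5 + 0.3750·(sin 1.4764 − sin -0.5236) = 0.0608
y' = -3.5 − 0.3750·(cos 1.4764 − cos -0.5236) = -3.2106

(0.0608, -3.2106, 1.4764)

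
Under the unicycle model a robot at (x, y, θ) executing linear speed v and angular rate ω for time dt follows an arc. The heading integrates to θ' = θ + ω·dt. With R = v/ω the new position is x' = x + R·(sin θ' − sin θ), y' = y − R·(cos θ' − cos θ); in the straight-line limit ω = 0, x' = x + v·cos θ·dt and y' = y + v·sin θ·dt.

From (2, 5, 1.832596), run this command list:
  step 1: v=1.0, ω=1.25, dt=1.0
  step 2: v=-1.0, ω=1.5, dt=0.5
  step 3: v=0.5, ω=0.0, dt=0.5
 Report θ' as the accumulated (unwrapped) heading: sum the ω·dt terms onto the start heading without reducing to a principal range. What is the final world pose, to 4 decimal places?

step 1: θ'=3.0826 (R=0.8000) → pose (1.2744, 5.5916, 3.0826)
step 2: θ'=3.8326 (R=-0.6667) → pose (1.7386, 5.7433, 3.8326)
step 3: θ'=3.8326 (straight) → pose (1.5460, 5.5840, 3.8326)

(1.5460, 5.5840, 3.8326)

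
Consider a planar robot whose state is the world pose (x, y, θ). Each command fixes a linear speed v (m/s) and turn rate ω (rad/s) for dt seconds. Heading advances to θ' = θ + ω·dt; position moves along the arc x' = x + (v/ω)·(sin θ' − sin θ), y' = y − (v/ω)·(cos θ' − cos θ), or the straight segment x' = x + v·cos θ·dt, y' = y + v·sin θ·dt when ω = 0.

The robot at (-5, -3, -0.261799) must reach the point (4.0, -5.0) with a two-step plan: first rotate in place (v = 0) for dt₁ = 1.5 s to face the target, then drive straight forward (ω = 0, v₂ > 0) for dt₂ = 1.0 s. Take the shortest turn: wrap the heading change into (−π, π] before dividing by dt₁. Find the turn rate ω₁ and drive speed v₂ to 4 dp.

heading to target = atan2(-5−-3, 4−-5) = -0.2187
Δθ = wrap(-0.2187 − -0.2618) = 0.0431; ω₁ = Δθ/dt₁ = 0.0288
distance = √((4−-5)² + (-5−-3)²) = 9.2195; v₂ = distance/dt₂ = 9.2195

ω₁ = 0.0288, v₂ = 9.2195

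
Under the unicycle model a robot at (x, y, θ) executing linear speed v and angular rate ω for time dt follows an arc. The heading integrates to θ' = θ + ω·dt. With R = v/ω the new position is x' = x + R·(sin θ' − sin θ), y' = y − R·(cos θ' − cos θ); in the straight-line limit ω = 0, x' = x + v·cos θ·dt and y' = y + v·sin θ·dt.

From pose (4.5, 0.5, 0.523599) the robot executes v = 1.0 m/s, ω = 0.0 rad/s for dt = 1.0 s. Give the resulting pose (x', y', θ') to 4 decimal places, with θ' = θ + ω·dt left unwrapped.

θ' = 0.5236 + 0.0·1.0 = 0.5236
ω = 0 → straight: x' = 4.5 + 1.0·cos(0.5236)·1.0 = 5.3660
y' = 0.5 + 1.0·sin(0.5236)·1.0 = 1.0000

(5.3660, 1.0000, 0.5236)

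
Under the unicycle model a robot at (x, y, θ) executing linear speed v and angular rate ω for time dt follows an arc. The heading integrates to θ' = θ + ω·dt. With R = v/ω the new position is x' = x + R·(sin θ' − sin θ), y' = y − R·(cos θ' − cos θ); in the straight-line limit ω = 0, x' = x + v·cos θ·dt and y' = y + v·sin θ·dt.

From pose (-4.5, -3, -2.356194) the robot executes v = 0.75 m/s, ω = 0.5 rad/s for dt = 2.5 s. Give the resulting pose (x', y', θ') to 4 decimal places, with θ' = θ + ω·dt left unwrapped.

θ' = -2.3562 + 0.5·2.5 = -1.1062
R = v/ω = 0.75/0.5 = 1.5000
x' = -4.5 + 1.5000·(sin -1.1062 − sin -2.3562) = -4.7803
y' = -3 − 1.5000·(cos -1.1062 − cos -2.3562) = -4.7328

(-4.7803, -4.7328, -1.1062)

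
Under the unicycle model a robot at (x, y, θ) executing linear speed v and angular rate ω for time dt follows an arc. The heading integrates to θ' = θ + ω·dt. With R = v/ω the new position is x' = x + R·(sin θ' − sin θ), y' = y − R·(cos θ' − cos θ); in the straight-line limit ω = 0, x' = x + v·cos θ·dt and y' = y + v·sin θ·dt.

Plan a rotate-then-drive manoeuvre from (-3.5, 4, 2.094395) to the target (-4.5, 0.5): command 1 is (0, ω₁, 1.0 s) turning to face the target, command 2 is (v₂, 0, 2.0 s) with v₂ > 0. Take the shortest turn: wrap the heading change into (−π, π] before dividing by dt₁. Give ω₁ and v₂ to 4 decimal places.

ω₁ = 2.3397, v₂ = 1.8200

heading to target = atan2(0.5−4, -4.5−-3.5) = -1.8491
Δθ = wrap(-1.8491 − 2.0944) = 2.3397; ω₁ = Δθ/dt₁ = 2.3397
distance = √((-4.5−-3.5)² + (0.5−4)²) = 3.6401; v₂ = distance/dt₂ = 1.8200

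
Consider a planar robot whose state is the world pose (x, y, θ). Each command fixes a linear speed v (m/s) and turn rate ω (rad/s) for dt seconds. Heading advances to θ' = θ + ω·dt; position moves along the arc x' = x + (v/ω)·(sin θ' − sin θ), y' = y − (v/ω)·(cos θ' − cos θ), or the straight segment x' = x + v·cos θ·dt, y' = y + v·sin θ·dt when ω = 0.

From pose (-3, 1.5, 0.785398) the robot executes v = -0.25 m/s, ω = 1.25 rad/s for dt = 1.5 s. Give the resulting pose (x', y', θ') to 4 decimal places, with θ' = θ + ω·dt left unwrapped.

(-2.9511, 1.1813, 2.6604)

θ' = 0.7854 + 1.25·1.5 = 2.6604
R = v/ω = -0.25/1.25 = -0.2000
x' = -3 + -0.2000·(sin 2.6604 − sin 0.7854) = -2.9511
y' = 1.5 − -0.2000·(cos 2.6604 − cos 0.7854) = 1.1813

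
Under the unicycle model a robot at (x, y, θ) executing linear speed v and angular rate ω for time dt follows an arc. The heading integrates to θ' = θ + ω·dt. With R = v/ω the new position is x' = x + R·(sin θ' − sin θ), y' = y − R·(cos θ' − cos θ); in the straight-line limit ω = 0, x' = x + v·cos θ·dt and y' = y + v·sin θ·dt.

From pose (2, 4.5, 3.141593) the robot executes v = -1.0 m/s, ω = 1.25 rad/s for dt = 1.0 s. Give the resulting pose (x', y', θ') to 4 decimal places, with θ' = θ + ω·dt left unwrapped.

(2.7592, 5.0477, 4.3916)

θ' = 3.1416 + 1.25·1.0 = 4.3916
R = v/ω = -1.0/1.25 = -0.8000
x' = 2 + -0.8000·(sin 4.3916 − sin 3.1416) = 2.7592
y' = 4.5 − -0.8000·(cos 4.3916 − cos 3.1416) = 5.0477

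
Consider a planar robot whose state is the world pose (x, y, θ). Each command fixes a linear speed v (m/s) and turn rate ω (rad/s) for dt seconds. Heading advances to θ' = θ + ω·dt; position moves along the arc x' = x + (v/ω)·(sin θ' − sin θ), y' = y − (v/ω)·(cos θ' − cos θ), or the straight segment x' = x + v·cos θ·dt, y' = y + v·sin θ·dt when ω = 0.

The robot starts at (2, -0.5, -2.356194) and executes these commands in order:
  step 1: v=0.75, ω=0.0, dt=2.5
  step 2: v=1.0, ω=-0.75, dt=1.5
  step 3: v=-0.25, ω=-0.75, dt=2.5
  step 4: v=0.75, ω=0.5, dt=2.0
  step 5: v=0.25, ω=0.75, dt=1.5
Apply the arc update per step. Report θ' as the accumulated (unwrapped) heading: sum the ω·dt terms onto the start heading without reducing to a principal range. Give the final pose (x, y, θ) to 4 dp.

(-0.6337, -1.0154, -3.2312)

step 1: θ'=-2.3562 (straight) → pose (0.6742, -1.8258, -2.3562)
step 2: θ'=-3.4812 (R=-1.3333) → pose (-0.7128, -2.1402, -3.4812)
step 3: θ'=-5.3562 (R=0.3333) → pose (-0.5572, -2.6546, -5.3562)
step 4: θ'=-4.3562 (R=1.5000) → pose (-0.3511, -1.2311, -4.3562)
step 5: θ'=-3.2312 (R=0.3333) → pose (-0.6337, -1.0154, -3.2312)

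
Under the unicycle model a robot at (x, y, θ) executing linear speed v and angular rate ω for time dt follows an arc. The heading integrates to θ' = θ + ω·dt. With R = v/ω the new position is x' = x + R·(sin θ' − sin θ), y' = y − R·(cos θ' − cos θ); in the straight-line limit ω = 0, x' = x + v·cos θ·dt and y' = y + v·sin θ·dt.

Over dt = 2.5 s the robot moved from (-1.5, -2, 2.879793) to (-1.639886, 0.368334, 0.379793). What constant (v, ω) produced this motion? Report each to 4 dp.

v = 1.2500, ω = -1.0000

Δθ = 0.379793 − 2.879793 = -2.500000
ω = Δθ/dt = -2.500000/2.5 = -1.0000
R = −Δy/(cos θ' − cos θ) = -1.2500
v = R·ω = -1.2500·-1.0000 = 1.2500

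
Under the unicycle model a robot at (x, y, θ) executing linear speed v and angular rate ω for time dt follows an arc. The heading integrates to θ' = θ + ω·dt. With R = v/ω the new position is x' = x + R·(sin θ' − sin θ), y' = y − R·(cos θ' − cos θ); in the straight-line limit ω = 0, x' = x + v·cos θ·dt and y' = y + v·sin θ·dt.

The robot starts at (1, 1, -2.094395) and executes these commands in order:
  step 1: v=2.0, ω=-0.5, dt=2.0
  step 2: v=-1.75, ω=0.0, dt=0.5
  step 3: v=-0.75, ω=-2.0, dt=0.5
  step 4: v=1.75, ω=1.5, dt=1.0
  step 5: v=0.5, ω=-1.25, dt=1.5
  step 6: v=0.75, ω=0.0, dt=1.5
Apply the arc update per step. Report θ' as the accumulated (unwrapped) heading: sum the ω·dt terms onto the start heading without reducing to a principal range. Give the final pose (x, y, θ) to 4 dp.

step 1: θ'=-3.0944 (R=-4.0000) → pose (-2.2754, -0.9955, -3.0944)
step 2: θ'=-3.0944 (straight) → pose (-1.4014, -0.9543, -3.0944)
step 3: θ'=-4.0944 (R=0.3750) → pose (-1.0780, -1.1116, -4.0944)
step 4: θ'=-2.5944 (R=1.1667) → pose (-2.6359, -0.7912, -2.5944)
step 5: θ'=-4.4694 (R=-0.4000) → pose (-3.2323, -0.5459, -4.4694)
step 6: θ'=-4.4694 (straight) → pose (-3.5030, 0.5461, -4.4694)

(-3.5030, 0.5461, -4.4694)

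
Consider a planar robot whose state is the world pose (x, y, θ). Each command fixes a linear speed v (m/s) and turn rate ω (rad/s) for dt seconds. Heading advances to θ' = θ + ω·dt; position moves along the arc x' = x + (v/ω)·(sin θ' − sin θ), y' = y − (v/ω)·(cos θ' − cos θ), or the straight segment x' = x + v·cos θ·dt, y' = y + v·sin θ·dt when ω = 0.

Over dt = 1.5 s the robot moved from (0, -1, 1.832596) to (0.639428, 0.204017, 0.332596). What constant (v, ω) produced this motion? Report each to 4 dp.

v = 1.0000, ω = -1.0000

Δθ = 0.332596 − 1.832596 = -1.500000
ω = Δθ/dt = -1.500000/1.5 = -1.0000
R = −Δy/(cos θ' − cos θ) = -1.0000
v = R·ω = -1.0000·-1.0000 = 1.0000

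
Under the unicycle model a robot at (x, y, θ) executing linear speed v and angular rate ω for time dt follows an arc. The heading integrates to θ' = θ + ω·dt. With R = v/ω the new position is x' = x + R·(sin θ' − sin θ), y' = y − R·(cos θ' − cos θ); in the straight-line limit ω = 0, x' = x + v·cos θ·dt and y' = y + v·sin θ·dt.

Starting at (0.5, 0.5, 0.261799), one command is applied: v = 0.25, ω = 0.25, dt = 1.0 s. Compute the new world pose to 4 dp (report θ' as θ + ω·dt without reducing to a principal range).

(0.7309, 0.5941, 0.5118)

θ' = 0.2618 + 0.25·1.0 = 0.5118
R = v/ω = 0.25/0.25 = 1.0000
x' = 0.5 + 1.0000·(sin 0.5118 − sin 0.2618) = 0.7309
y' = 0.5 − 1.0000·(cos 0.5118 − cos 0.2618) = 0.5941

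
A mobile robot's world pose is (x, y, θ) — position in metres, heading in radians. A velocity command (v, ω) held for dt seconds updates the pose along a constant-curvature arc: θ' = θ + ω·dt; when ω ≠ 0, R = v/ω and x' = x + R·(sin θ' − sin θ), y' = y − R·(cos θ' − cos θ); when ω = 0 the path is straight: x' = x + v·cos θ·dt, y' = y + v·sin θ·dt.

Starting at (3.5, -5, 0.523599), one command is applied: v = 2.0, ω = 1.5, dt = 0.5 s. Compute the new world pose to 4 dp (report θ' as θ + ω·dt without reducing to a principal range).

θ' = 0.5236 + 1.5·0.5 = 1.2736
R = v/ω = 2.0/1.5 = 1.3333
x' = 3.5 + 1.3333·(sin 1.2736 − sin 0.5236) = 4.1082
y' = -5 − 1.3333·(cos 1.2736 − cos 0.5236) = -4.2358

(4.1082, -4.2358, 1.2736)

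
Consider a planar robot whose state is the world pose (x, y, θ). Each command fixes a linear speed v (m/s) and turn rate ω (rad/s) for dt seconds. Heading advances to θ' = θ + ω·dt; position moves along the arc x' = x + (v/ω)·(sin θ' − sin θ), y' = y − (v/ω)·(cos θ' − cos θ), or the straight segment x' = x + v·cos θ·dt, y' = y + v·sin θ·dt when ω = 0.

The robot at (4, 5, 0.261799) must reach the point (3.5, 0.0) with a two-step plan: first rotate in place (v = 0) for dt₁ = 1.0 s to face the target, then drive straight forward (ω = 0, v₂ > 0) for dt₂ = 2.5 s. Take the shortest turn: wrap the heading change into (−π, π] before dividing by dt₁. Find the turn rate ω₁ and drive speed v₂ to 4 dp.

ω₁ = -1.9323, v₂ = 2.0100

heading to target = atan2(0−5, 3.5−4) = -1.6705
Δθ = wrap(-1.6705 − 0.2618) = -1.9323; ω₁ = Δθ/dt₁ = -1.9323
distance = √((3.5−4)² + (0−5)²) = 5.0249; v₂ = distance/dt₂ = 2.0100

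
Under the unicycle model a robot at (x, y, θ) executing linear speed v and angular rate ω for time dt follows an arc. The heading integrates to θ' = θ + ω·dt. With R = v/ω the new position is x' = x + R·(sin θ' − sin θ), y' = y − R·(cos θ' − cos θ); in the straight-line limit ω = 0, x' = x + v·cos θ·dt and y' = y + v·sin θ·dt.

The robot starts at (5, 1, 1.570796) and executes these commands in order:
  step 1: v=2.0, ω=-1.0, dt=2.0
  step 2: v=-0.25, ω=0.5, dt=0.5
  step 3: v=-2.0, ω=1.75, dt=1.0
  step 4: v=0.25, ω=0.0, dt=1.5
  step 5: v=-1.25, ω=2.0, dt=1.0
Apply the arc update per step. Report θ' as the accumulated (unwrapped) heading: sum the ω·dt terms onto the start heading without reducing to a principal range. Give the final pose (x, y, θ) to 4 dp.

step 1: θ'=-0.4292 (R=-2.0000) → pose (7.8323, 2.8186, -0.4292)
step 2: θ'=-0.1792 (R=-0.5000) → pose (7.7133, 2.8559, -0.1792)
step 3: θ'=1.5708 (R=-1.1429) → pose (6.3668, 1.7314, 1.5708)
step 4: θ'=1.5708 (straight) → pose (6.3668, 2.1064, 1.5708)
step 5: θ'=3.5708 (R=-0.6250) → pose (7.2519, 1.5381, 3.5708)

(7.2519, 1.5381, 3.5708)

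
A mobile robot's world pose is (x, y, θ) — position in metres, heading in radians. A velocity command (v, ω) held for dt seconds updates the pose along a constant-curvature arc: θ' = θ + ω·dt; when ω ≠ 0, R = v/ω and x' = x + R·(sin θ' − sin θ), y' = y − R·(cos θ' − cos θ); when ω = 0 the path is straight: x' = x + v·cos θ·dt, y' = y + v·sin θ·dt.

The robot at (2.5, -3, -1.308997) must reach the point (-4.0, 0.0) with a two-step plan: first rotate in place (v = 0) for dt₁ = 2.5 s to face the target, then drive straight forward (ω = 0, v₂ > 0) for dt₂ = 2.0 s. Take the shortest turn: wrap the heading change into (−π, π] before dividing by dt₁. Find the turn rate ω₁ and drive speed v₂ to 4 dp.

heading to target = atan2(0−-3, -4−2.5) = 2.7092
Δθ = wrap(2.7092 − -1.3090) = -2.2650; ω₁ = Δθ/dt₁ = -0.9060
distance = √((-4−2.5)² + (0−-3)²) = 7.1589; v₂ = distance/dt₂ = 3.5795

ω₁ = -0.9060, v₂ = 3.5795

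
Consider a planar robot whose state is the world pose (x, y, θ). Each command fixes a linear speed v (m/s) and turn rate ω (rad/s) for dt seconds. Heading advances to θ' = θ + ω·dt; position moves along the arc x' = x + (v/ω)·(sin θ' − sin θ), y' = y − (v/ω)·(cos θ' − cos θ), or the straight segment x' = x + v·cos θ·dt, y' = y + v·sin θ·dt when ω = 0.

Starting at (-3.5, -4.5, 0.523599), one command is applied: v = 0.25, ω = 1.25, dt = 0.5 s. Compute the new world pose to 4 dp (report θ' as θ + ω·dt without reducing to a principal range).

θ' = 0.5236 + 1.25·0.5 = 1.1486
R = v/ω = 0.25/1.25 = 0.2000
x' = -3.5 + 0.2000·(sin 1.1486 − sin 0.5236) = -3.4176
y' = -4.5 − 0.2000·(cos 1.1486 − cos 0.5236) = -4.4087

(-3.4176, -4.4087, 1.1486)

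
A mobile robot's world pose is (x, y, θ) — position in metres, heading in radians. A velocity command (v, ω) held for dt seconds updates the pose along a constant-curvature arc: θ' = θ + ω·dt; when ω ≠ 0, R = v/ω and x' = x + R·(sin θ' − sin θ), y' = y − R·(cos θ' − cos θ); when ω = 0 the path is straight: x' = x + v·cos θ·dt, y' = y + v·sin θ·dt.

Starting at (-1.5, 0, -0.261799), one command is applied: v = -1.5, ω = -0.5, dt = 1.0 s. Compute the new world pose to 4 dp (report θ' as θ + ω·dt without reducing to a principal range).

θ' = -0.2618 + -0.5·1.0 = -0.7618
R = v/ω = -1.5/-0.5 = 3.0000
x' = -1.5 + 3.0000·(sin -0.7618 − sin -0.2618) = -2.7942
y' = 0 − 3.0000·(cos -0.7618 − cos -0.2618) = 0.7270

(-2.7942, 0.7270, -0.7618)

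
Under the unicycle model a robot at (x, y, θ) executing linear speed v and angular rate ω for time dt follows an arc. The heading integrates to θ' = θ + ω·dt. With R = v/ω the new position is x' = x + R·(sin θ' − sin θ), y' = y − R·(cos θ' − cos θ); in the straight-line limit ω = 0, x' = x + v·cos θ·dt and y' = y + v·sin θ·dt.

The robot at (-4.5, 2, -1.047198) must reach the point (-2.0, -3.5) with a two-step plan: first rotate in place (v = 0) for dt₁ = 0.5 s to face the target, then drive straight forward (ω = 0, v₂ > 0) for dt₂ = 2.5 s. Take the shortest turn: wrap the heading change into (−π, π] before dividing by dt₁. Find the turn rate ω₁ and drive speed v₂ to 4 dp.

heading to target = atan2(-3.5−2, -2−-4.5) = -1.1442
Δθ = wrap(-1.1442 − -1.0472) = -0.0970; ω₁ = Δθ/dt₁ = -0.1939
distance = √((-2−-4.5)² + (-3.5−2)²) = 6.0415; v₂ = distance/dt₂ = 2.4166

ω₁ = -0.1939, v₂ = 2.4166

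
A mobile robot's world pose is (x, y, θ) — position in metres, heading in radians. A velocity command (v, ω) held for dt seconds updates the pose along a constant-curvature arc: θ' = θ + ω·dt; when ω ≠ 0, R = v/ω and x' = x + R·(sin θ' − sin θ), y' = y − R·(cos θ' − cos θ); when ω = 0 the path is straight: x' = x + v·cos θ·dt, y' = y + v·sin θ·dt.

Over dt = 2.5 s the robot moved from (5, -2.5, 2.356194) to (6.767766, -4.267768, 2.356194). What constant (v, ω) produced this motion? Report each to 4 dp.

Δθ = 2.356194 − 2.356194 = 0.000000
ω = Δθ/dt = 0.000000/2.5 = 0.0000
ω = 0 → v = (Δx·cos θ + Δy·sin θ)/dt = -1.0000

v = -1.0000, ω = 0.0000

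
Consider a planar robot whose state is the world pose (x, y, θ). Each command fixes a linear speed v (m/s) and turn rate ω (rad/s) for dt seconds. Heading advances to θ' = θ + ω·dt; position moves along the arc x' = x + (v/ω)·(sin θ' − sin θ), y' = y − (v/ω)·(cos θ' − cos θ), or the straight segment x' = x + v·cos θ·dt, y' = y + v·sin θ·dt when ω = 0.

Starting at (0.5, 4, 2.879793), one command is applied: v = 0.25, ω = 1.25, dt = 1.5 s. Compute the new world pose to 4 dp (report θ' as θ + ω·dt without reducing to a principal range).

θ' = 2.8798 + 1.25·1.5 = 4.7548
R = v/ω = 0.25/1.25 = 0.2000
x' = 0.5 + 0.2000·(sin 4.7548 − sin 2.8798) = 0.2484
y' = 4 − 0.2000·(cos 4.7548 − cos 2.8798) = 3.7983

(0.2484, 3.7983, 4.7548)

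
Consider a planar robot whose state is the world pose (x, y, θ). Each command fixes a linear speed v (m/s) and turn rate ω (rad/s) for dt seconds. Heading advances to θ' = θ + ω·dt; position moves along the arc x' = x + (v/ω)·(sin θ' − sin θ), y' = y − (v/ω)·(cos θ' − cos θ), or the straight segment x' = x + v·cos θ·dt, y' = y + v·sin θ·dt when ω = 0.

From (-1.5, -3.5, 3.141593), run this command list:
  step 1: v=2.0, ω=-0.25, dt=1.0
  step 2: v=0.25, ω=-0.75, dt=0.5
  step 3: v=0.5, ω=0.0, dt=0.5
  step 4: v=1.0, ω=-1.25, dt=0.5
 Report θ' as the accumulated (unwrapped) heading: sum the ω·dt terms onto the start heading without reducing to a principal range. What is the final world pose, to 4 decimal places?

(-4.0856, -2.6559, 1.8916)

step 1: θ'=2.8916 (R=-8.0000) → pose (-3.4792, -3.2513, 2.8916)
step 2: θ'=2.5166 (R=-0.3333) → pose (-3.5918, -3.1987, 2.5166)
step 3: θ'=2.5166 (straight) → pose (-3.7945, -3.0524, 2.5166)
step 4: θ'=1.8916 (R=-0.8000) → pose (-4.0856, -2.6559, 1.8916)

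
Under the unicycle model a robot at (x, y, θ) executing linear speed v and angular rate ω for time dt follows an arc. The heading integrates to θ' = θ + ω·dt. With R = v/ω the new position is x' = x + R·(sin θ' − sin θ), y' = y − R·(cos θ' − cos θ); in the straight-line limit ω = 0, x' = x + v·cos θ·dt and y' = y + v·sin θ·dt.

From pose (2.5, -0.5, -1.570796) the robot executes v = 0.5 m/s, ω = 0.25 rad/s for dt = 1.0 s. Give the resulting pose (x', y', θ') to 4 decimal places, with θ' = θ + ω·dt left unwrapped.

θ' = -1.5708 + 0.25·1.0 = -1.3208
R = v/ω = 0.5/0.25 = 2.0000
x' = 2.5 + 2.0000·(sin -1.3208 − sin -1.5708) = 2.5622
y' = -0.5 − 2.0000·(cos -1.3208 − cos -1.5708) = -0.9948

(2.5622, -0.9948, -1.3208)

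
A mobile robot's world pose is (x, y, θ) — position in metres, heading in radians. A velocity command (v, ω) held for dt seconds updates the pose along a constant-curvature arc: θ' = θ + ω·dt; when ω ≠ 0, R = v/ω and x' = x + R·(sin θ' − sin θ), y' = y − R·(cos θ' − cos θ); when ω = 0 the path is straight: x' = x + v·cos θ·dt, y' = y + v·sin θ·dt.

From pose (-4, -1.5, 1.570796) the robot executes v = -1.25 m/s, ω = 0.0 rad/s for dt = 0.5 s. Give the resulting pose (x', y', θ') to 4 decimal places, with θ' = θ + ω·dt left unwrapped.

(-4.0000, -2.1250, 1.5708)

θ' = 1.5708 + 0.0·0.5 = 1.5708
ω = 0 → straight: x' = -4 + -1.25·cos(1.5708)·0.5 = -4.0000
y' = -1.5 + -1.25·sin(1.5708)·0.5 = -2.1250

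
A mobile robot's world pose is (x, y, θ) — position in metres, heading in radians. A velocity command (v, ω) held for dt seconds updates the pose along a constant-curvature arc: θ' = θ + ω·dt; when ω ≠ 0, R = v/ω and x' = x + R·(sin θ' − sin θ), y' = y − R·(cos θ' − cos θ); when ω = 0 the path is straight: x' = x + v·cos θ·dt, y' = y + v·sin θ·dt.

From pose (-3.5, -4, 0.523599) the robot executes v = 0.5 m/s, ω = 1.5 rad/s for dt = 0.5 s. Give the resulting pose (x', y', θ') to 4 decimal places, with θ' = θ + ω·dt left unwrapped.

(-3.3479, -3.8089, 1.2736)

θ' = 0.5236 + 1.5·0.5 = 1.2736
R = v/ω = 0.5/1.5 = 0.3333
x' = -3.5 + 0.3333·(sin 1.2736 − sin 0.5236) = -3.3479
y' = -4 − 0.3333·(cos 1.2736 − cos 0.5236) = -3.8089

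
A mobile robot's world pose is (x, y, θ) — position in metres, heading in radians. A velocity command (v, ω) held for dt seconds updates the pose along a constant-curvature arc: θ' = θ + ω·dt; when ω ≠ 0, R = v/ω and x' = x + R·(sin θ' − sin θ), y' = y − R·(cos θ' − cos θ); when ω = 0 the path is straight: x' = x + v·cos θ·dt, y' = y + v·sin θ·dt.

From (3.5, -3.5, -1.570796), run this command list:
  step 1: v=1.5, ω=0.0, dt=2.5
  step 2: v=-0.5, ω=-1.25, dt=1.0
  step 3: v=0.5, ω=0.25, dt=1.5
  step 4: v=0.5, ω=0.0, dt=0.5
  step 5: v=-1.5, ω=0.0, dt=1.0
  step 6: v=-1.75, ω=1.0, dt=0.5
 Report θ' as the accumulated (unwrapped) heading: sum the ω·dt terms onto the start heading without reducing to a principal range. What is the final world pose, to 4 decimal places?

(4.5886, -5.7298, -1.9458)

step 1: θ'=-1.5708 (straight) → pose (3.5000, -7.2500, -1.5708)
step 2: θ'=-2.8208 (R=0.4000) → pose (3.7739, -6.8704, -2.8208)
step 3: θ'=-2.4458 (R=2.0000) → pose (3.1225, -7.2333, -2.4458)
step 4: θ'=-2.4458 (straight) → pose (2.9306, -7.3935, -2.4458)
step 5: θ'=-2.4458 (straight) → pose (4.0820, -6.4320, -2.4458)
step 6: θ'=-1.9458 (R=-1.7500) → pose (4.5886, -5.7298, -1.9458)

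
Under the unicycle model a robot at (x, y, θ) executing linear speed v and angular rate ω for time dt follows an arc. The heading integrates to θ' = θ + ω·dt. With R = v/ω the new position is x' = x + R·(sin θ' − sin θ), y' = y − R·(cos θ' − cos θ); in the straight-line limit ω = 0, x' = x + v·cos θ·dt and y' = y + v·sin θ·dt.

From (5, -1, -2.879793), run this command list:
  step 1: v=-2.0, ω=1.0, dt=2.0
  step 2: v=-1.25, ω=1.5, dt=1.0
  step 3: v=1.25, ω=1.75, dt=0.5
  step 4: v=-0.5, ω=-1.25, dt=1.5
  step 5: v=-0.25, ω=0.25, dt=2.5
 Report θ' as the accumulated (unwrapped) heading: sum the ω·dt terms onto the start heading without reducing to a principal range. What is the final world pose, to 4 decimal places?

step 1: θ'=-0.8798 (R=-2.0000) → pose (6.0236, 2.2065, -0.8798)
step 2: θ'=0.6202 (R=-0.8333) → pose (4.8971, 2.3535, 0.6202)
step 3: θ'=1.4952 (R=0.7143) → pose (5.1942, 2.8808, 1.4952)
step 4: θ'=-0.3798 (R=0.4000) → pose (4.6470, 2.5395, -0.3798)
step 5: θ'=0.2452 (R=-1.0000) → pose (4.0335, 2.5809, 0.2452)

(4.0335, 2.5809, 0.2452)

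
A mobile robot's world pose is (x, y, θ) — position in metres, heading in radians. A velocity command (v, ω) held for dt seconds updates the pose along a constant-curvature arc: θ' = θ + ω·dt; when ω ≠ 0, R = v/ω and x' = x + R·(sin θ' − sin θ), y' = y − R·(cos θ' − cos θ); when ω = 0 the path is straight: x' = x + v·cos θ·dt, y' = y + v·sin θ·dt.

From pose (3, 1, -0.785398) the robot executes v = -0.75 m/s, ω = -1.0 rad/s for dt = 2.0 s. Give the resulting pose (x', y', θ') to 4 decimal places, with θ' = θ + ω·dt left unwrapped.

θ' = -0.7854 + -1.0·2.0 = -2.7854
R = v/ω = -0.75/-1.0 = 0.7500
x' = 3 + 0.7500·(sin -2.7854 − sin -0.7854) = 3.2688
y' = 1 − 0.7500·(cos -2.7854 − cos -0.7854) = 2.2333

(3.2688, 2.2333, -2.7854)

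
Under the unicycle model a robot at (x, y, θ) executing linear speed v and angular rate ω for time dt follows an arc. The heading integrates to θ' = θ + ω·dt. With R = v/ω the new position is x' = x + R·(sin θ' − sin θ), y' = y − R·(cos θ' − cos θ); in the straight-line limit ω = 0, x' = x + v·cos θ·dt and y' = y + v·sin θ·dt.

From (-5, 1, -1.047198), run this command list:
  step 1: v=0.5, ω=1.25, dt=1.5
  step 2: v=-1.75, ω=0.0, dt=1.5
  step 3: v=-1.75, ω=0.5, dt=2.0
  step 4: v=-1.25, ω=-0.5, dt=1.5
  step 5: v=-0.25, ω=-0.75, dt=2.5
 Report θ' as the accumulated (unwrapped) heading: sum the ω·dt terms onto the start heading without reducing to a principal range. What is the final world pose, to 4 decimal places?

(-7.6900, -6.1549, -0.7972)

step 1: θ'=0.8278 (R=0.4000) → pose (-4.3590, 0.9294, 0.8278)
step 2: θ'=0.8278 (straight) → pose (-6.1348, -1.0038, 0.8278)
step 3: θ'=1.8278 (R=-3.5000) → pose (-6.9423, -4.2612, 1.8278)
step 4: θ'=1.0778 (R=2.5000) → pose (-7.1579, -6.0798, 1.0778)
step 5: θ'=-0.7972 (R=0.3333) → pose (-7.6900, -6.1549, -0.7972)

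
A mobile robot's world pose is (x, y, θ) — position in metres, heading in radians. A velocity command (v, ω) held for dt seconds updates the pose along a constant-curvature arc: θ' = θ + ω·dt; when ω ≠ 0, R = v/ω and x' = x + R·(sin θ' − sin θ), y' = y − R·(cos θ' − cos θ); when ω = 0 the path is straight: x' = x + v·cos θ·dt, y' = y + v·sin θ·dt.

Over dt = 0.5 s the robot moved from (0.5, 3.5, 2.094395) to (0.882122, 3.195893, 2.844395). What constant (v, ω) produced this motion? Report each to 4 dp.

v = -1.0000, ω = 1.5000

Δθ = 2.844395 − 2.094395 = 0.750000
ω = Δθ/dt = 0.750000/0.5 = 1.5000
R = Δx/(sin θ' − sin θ) = -0.6667
v = R·ω = -0.6667·1.5000 = -1.0000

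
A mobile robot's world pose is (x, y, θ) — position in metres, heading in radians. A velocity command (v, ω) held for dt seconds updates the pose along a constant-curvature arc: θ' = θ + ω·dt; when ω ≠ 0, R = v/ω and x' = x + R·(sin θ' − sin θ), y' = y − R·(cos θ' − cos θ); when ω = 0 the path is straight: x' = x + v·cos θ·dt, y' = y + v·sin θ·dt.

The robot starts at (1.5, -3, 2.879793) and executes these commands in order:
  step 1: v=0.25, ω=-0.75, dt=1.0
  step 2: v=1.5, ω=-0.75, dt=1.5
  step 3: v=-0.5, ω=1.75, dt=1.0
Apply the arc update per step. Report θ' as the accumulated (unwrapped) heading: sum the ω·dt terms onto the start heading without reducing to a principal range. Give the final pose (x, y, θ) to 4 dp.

step 1: θ'=2.1298 (R=-0.3333) → pose (1.3037, -2.8548, 2.1298)
step 2: θ'=1.0048 (R=-2.0000) → pose (1.3112, -0.7216, 1.0048)
step 3: θ'=2.7548 (R=-0.2857) → pose (1.4445, -1.1394, 2.7548)

(1.4445, -1.1394, 2.7548)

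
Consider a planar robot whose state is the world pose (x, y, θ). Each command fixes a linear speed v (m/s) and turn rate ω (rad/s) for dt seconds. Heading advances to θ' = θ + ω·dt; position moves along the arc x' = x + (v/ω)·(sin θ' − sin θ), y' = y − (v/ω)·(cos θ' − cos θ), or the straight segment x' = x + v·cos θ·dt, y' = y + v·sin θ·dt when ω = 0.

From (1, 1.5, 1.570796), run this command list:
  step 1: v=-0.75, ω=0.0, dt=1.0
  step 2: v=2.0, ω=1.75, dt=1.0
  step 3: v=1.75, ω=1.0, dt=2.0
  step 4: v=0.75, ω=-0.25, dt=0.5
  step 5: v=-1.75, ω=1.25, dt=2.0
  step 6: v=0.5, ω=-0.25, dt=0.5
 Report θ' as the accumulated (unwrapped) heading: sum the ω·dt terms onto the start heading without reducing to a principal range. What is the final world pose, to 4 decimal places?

step 1: θ'=1.5708 (straight) → pose (1.0000, 0.7500, 1.5708)
step 2: θ'=3.3208 (R=1.1429) → pose (-0.3466, 1.8746, 3.3208)
step 3: θ'=5.3208 (R=1.7500) → pose (-1.4706, -0.8477, 5.3208)
step 4: θ'=5.1958 (R=-3.0000) → pose (-1.2760, -1.1679, 5.1958)
step 5: θ'=7.6958 (R=-1.4000) → pose (-3.8981, -1.5981, 7.6958)
step 6: θ'=7.5708 (R=-2.0000) → pose (-3.8435, -1.3543, 7.5708)

(-3.8435, -1.3543, 7.5708)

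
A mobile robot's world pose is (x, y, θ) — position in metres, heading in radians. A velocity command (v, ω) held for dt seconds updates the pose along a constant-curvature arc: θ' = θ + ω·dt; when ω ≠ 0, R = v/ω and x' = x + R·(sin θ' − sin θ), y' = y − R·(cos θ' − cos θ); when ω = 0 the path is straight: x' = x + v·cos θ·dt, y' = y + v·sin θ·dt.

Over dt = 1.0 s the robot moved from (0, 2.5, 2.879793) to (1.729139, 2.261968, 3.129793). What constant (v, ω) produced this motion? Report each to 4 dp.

v = -1.7500, ω = 0.2500

Δθ = 3.129793 − 2.879793 = 0.250000
ω = Δθ/dt = 0.250000/1.0 = 0.2500
R = Δx/(sin θ' − sin θ) = -7.0000
v = R·ω = -7.0000·0.2500 = -1.7500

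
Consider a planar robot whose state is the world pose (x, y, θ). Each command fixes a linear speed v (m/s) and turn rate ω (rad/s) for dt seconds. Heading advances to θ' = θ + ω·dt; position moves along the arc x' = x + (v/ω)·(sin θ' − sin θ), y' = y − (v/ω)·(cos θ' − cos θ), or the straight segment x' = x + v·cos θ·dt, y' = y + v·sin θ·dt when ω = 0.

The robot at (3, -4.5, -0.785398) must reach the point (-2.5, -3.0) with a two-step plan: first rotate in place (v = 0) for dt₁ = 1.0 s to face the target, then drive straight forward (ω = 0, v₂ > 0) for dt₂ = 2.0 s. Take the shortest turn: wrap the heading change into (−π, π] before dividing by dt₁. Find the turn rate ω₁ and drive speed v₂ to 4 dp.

heading to target = atan2(-3−-4.5, -2.5−3) = 2.8753
Δθ = wrap(2.8753 − -0.7854) = -2.6224; ω₁ = Δθ/dt₁ = -2.6224
distance = √((-2.5−3)² + (-3−-4.5)²) = 5.7009; v₂ = distance/dt₂ = 2.8504

ω₁ = -2.6224, v₂ = 2.8504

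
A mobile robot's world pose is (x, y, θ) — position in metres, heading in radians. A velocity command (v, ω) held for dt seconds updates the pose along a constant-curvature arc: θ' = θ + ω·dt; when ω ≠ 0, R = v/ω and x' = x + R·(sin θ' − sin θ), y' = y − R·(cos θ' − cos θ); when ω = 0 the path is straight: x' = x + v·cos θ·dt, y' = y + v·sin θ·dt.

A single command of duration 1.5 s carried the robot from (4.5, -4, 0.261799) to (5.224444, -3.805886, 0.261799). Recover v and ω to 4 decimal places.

Δθ = 0.261799 − 0.261799 = 0.000000
ω = Δθ/dt = 0.000000/1.5 = 0.0000
ω = 0 → v = (Δx·cos θ + Δy·sin θ)/dt = 0.5000

v = 0.5000, ω = 0.0000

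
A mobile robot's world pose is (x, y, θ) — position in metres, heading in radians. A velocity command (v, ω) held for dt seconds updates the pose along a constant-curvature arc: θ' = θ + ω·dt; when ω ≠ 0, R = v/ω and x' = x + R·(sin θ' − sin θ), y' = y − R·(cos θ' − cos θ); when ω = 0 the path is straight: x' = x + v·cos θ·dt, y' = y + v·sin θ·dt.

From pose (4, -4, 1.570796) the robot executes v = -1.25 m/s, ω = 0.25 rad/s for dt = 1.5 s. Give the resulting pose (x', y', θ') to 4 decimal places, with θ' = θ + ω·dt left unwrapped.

(4.3475, -5.8314, 1.9458)

θ' = 1.5708 + 0.25·1.5 = 1.9458
R = v/ω = -1.25/0.25 = -5.0000
x' = 4 + -5.0000·(sin 1.9458 − sin 1.5708) = 4.3475
y' = -4 − -5.0000·(cos 1.9458 − cos 1.5708) = -5.8314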